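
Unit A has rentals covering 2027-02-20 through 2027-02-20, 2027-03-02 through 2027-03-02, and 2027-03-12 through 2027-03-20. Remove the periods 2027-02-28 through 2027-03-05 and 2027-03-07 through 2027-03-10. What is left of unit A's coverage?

2027-02-20 through 2027-02-20, 2027-03-12 through 2027-03-20

2027-02-20 through 2027-02-20: nothing removed.
2027-03-02 through 2027-03-02: entirely removed.
2027-03-12 through 2027-03-20: nothing removed.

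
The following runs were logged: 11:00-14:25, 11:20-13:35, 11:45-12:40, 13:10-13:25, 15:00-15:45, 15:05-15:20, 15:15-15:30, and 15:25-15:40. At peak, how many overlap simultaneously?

3

Walk the sorted start/end points keeping a running depth.
The depth first hits 3 at 11:45.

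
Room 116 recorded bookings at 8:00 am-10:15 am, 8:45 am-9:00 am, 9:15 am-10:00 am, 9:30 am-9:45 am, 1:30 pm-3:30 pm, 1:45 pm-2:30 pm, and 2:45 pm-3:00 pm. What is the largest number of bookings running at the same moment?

Sweep endpoints in order; track running count of active intervals.
Peak of 3 reached at 9:30 am.

3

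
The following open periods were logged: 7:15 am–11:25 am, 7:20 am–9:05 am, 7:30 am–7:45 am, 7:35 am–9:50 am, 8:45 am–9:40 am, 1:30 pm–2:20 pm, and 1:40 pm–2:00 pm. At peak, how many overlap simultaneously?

At 7:35 am, 4 of the intervals are simultaneously active.
No point has more.

4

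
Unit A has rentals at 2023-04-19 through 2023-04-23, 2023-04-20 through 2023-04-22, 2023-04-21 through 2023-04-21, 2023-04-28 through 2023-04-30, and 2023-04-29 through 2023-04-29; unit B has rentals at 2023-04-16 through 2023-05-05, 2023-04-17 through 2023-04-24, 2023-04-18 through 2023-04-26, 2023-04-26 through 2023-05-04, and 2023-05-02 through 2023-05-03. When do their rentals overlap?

First set merges to 2023-04-19 through 2023-04-23, 2023-04-28 through 2023-04-30.
Second set merges to 2023-04-16 through 2023-05-05.
2023-04-19 through 2023-04-23 overlaps B on 2023-04-19 through 2023-04-23.
2023-04-28 through 2023-04-30 overlaps B on 2023-04-28 through 2023-04-30.

2023-04-19 through 2023-04-23, 2023-04-28 through 2023-04-30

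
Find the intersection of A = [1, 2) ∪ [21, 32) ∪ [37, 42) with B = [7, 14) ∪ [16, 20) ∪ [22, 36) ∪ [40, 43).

[22, 32) ∪ [40, 42)

[1, 2) falls entirely outside B.
[21, 32) overlaps B on [22, 32).
[37, 42) overlaps B on [40, 42).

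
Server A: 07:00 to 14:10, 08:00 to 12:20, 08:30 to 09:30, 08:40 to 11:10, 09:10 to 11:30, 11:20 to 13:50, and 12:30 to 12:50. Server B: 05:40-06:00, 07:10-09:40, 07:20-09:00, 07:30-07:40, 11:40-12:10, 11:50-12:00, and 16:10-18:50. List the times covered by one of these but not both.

A, merged: 07:00–14:10.
B, merged: 05:40–06:00, 07:10–09:40, 11:40–12:10, 16:10–18:50.
Only in the first: 07:00–07:10, 09:40–11:40, 12:10–14:10.
Only in the second: 05:40–06:00, 16:10–18:50.
Together these are the periods covered by exactly one.

05:40–06:00, 07:00–07:10, 09:40–11:40, 12:10–14:10, 16:10–18:50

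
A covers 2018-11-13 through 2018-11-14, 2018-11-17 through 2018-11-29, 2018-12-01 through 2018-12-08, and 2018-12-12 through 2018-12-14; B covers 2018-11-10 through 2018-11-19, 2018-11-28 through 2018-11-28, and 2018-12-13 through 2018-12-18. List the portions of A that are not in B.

2018-11-20 through 2018-11-27, 2018-11-29 through 2018-11-29, 2018-12-01 through 2018-12-08, 2018-12-12 through 2018-12-12

2018-11-13 through 2018-11-14: fully covered by B → removed.
2018-11-17 through 2018-11-29 minus B → 2018-11-20 through 2018-11-27, 2018-11-29 through 2018-11-29.
2018-12-01 through 2018-12-08: no B overlap → unchanged.
2018-12-12 through 2018-12-14 minus B → 2018-12-12 through 2018-12-12.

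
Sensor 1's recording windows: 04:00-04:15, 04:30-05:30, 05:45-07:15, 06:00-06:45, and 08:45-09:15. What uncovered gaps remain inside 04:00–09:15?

Covered (merged): 04:00-04:15, 04:30-05:30, 05:45-07:15, 08:45-09:15.
Uncovered inside 04:00-09:15: 04:15-04:30, 05:30-05:45, 07:15-08:45.

04:15-04:30, 05:30-05:45, 07:15-08:45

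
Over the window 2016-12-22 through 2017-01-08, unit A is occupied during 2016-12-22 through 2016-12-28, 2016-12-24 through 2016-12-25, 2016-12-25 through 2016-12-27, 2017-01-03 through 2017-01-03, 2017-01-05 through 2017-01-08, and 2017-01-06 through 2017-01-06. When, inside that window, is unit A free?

The merged coverage is 2016-12-22 through 2016-12-28, 2017-01-03 through 2017-01-03, 2017-01-05 through 2017-01-08.
Complement within 2016-12-22 through 2017-01-08: 2016-12-29 through 2017-01-02, 2017-01-04 through 2017-01-04.

2016-12-29 through 2017-01-02, 2017-01-04 through 2017-01-04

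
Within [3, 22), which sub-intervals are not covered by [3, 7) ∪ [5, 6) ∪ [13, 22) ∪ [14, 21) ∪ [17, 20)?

[7, 13)

After merging, the occupied span is [3, 7), [13, 22).
Gaps within [3, 22): [7, 13).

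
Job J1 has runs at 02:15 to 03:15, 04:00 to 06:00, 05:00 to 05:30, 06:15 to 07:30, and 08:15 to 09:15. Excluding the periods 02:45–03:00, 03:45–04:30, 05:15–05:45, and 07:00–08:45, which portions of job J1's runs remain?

Merge the first list: 02:15–03:15, 04:00–06:00, 06:15–07:30, 08:15–09:15.
02:15–03:15 minus B → 02:15–02:45, 03:00–03:15.
04:00–06:00 minus B → 04:30–05:15, 05:45–06:00.
06:15–07:30 minus B → 06:15–07:00.
08:15–09:15 minus B → 08:45–09:15.

02:15–02:45, 03:00–03:15, 04:30–05:15, 05:45–06:00, 06:15–07:00, 08:45–09:15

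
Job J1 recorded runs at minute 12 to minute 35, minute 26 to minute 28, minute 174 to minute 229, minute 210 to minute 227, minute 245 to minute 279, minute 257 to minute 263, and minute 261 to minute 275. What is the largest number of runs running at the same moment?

3

Walk the sorted start/end points keeping a running depth.
The depth first hits 3 at minute 261.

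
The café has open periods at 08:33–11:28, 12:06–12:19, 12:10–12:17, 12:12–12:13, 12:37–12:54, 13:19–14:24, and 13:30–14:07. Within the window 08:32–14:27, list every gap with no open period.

The merged coverage is 08:33–11:28, 12:06–12:19, 12:37–12:54, 13:19–14:24.
Uncovered inside 08:32–14:27: 08:32–08:33, 11:28–12:06, 12:19–12:37, 12:54–13:19, 14:24–14:27.

08:32–08:33, 11:28–12:06, 12:19–12:37, 12:54–13:19, 14:24–14:27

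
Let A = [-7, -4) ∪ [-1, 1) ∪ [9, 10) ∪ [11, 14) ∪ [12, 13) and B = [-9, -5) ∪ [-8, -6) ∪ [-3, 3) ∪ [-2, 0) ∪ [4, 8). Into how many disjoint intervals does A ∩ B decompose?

Merge the first list: [-7, -4), [-1, 1), [9, 10), [11, 14).
Merge the second list: [-9, -5), [-3, 3), [4, 8).
A ∩ B = [-7, -5), [-1, 1).
That is 2 disjoint pieces.

2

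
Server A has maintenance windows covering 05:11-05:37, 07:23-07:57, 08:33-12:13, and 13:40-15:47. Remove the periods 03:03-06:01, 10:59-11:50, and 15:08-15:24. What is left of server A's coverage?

07:23–07:57, 08:33–10:59, 11:50–12:13, 13:40–15:08, 15:24–15:47

05:11–05:37: entirely removed.
07:23–07:57: nothing removed.
08:33–12:13 \ B = 08:33–10:59, 11:50–12:13.
13:40–15:47 \ B = 13:40–15:08, 15:24–15:47.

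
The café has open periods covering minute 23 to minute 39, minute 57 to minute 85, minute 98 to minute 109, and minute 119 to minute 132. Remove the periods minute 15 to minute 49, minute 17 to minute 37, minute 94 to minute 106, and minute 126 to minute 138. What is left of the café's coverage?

Merge the second list: minute 15 to minute 49, minute 94 to minute 106, minute 126 to minute 138.
minute 23 to minute 39: entirely removed.
minute 57 to minute 85: nothing removed.
minute 98 to minute 109 \ B = minute 106 to minute 109.
minute 119 to minute 132 \ B = minute 119 to minute 126.

minute 57 to minute 85, minute 106 to minute 109, minute 119 to minute 126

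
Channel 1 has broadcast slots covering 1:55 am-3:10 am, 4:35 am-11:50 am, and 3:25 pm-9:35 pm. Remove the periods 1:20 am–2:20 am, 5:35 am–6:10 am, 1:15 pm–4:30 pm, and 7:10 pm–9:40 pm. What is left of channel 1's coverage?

2:20 am–3:10 am, 4:35 am–5:35 am, 6:10 am–11:50 am, 4:30 pm–7:10 pm

1:55 am–3:10 am minus B → 2:20 am–3:10 am.
4:35 am–11:50 am minus B → 4:35 am–5:35 am, 6:10 am–11:50 am.
3:25 pm–9:35 pm minus B → 4:30 pm–7:10 pm.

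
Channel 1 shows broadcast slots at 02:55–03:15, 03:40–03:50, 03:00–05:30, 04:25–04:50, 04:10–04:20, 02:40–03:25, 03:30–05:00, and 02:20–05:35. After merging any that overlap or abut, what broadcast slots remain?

02:20–05:35

Sort by start: 02:20–05:35, 02:40–03:25, 02:55–03:15, 03:00–05:30, 03:30–05:00, 03:40–03:50, 04:10–04:20, 04:25–04:50.
02:40–03:25 overlaps/touches 02:20–05:35 → extend to 02:20–05:35.
02:55–03:15 overlaps/touches 02:20–05:35 → extend to 02:20–05:35.
03:00–05:30 overlaps/touches 02:20–05:35 → extend to 02:20–05:35.
03:30–05:00 overlaps/touches 02:20–05:35 → extend to 02:20–05:35.
03:40–03:50 overlaps/touches 02:20–05:35 → extend to 02:20–05:35.
04:10–04:20 overlaps/touches 02:20–05:35 → extend to 02:20–05:35.
04:25–04:50 overlaps/touches 02:20–05:35 → extend to 02:20–05:35.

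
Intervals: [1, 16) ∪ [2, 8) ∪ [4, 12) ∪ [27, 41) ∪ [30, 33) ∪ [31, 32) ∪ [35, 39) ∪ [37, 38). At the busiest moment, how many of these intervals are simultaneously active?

3

At 4, 3 of the intervals are simultaneously active.
No point has more.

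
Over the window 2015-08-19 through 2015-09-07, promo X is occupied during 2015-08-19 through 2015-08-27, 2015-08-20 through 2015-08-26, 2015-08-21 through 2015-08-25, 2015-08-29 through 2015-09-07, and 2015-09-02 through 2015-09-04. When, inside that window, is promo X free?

2015-08-28 through 2015-08-28

After merging, the occupied span is 2015-08-19 through 2015-08-27, 2015-08-29 through 2015-09-07.
Complement within 2015-08-19 through 2015-09-07: 2015-08-28 through 2015-08-28.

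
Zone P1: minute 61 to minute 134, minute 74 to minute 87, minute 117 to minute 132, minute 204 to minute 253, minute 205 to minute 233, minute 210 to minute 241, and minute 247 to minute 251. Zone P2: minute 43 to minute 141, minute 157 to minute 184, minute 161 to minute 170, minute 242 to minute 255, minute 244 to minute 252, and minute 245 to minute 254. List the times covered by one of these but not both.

minute 43 to minute 61, minute 134 to minute 141, minute 157 to minute 184, minute 204 to minute 242, minute 253 to minute 255

Merge the first list: minute 61 to minute 134, minute 204 to minute 253.
Merge the second list: minute 43 to minute 141, minute 157 to minute 184, minute 242 to minute 255.
A \ B = minute 204 to minute 242.
B \ A = minute 43 to minute 61, minute 134 to minute 141, minute 157 to minute 184, minute 253 to minute 255.
Union of the two gives the symmetric difference.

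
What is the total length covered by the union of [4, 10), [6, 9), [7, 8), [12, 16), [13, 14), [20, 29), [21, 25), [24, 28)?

19

Merged: [4, 10), [12, 16), [20, 29).
Lengths: 6 + 4 + 9 = 19.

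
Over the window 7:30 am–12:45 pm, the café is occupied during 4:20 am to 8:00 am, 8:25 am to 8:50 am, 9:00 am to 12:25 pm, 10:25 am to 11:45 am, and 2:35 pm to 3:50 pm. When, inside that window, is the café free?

8:00 am–8:25 am, 8:50 am–9:00 am, 12:25 pm–12:45 pm

Covered (merged): 4:20 am–8:00 am, 8:25 am–8:50 am, 9:00 am–12:25 pm, 2:35 pm–3:50 pm.
Uncovered inside 7:30 am–12:45 pm: 8:00 am–8:25 am, 8:50 am–9:00 am, 12:25 pm–12:45 pm.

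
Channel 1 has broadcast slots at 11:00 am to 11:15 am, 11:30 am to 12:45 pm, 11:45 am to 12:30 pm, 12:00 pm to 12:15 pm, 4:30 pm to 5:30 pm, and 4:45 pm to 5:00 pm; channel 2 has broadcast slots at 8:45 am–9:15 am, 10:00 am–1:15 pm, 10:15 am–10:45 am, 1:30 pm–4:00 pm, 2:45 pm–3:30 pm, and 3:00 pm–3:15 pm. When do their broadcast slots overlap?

A, merged: 11:00 am-11:15 am, 11:30 am-12:45 pm, 4:30 pm-5:30 pm.
B, merged: 8:45 am-9:15 am, 10:00 am-1:15 pm, 1:30 pm-4:00 pm.
11:00 am-11:15 am overlaps B on 11:00 am-11:15 am.
11:30 am-12:45 pm overlaps B on 11:30 am-12:45 pm.
4:30 pm-5:30 pm falls entirely outside B.

11:00 am-11:15 am, 11:30 am-12:45 pm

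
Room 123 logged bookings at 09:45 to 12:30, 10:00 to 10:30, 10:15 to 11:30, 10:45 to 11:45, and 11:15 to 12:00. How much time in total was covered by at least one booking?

2 h 45 min

Merged: 09:45–12:30.
Length: 2 h 45 min.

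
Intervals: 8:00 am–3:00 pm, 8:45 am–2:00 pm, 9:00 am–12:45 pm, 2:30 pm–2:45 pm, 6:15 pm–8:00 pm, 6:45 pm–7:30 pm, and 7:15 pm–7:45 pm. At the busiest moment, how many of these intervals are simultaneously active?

Sweep endpoints in order; track running count of active intervals.
Peak of 3 reached at 9:00 am.

3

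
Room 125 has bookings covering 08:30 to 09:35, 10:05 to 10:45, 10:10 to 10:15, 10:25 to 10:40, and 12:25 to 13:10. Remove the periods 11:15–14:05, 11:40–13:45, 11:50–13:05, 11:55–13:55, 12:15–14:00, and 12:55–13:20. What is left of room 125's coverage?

A, merged: 08:30–09:35, 10:05–10:45, 12:25–13:10.
B, merged: 11:15–14:05.
08:30–09:35 is untouched.
10:05–10:45 is untouched.
12:25–13:10 lies entirely inside B → drops out.

08:30–09:35, 10:05–10:45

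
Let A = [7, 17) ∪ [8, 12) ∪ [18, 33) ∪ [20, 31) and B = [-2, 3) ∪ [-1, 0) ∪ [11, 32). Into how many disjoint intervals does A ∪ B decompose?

2

First set merges to [7, 17), [18, 33).
Second set merges to [-2, 3), [11, 32).
A ∪ B = [-2, 3), [7, 33).
That is 2 disjoint pieces.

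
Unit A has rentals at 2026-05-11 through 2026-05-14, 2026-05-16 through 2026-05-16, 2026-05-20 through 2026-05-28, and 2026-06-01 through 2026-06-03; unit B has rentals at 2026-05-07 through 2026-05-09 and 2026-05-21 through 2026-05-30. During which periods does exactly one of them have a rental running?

2026-05-07 through 2026-05-09, 2026-05-11 through 2026-05-14, 2026-05-16 through 2026-05-16, 2026-05-20 through 2026-05-20, 2026-05-29 through 2026-05-30, 2026-06-01 through 2026-06-03

A but not B: 2026-05-11 through 2026-05-14, 2026-05-16 through 2026-05-16, 2026-05-20 through 2026-05-20, 2026-06-01 through 2026-06-03.
B but not A: 2026-05-07 through 2026-05-09, 2026-05-29 through 2026-05-30.
Combining gives A △ B.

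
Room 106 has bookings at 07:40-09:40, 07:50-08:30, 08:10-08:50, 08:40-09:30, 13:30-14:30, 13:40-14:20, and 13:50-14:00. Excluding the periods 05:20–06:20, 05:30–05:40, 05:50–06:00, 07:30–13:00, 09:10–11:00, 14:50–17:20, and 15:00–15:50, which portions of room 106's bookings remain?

13:30–14:30

First set merges to 07:40–09:40, 13:30–14:30.
Second set merges to 05:20–06:20, 07:30–13:00, 14:50–17:20.
07:40–09:40: entirely removed.
13:30–14:30: nothing removed.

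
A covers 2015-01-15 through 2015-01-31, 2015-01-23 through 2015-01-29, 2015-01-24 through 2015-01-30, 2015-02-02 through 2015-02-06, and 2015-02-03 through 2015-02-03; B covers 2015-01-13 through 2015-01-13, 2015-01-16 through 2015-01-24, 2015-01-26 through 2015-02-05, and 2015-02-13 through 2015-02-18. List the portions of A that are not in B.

First set merges to 2015-01-15 through 2015-01-31, 2015-02-02 through 2015-02-06.
2015-01-15 through 2015-01-31 \ B = 2015-01-15 through 2015-01-15, 2015-01-25 through 2015-01-25.
2015-02-02 through 2015-02-06 \ B = 2015-02-06 through 2015-02-06.

2015-01-15 through 2015-01-15, 2015-01-25 through 2015-01-25, 2015-02-06 through 2015-02-06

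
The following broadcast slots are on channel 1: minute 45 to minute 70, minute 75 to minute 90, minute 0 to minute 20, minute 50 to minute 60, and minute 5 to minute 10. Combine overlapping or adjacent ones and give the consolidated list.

minute 0 to minute 20, minute 45 to minute 70, minute 75 to minute 90

Sort by start: minute 0 to minute 20, minute 5 to minute 10, minute 45 to minute 70, minute 50 to minute 60, minute 75 to minute 90.
minute 5 to minute 10 overlaps/touches minute 0 to minute 20 → extend to minute 0 to minute 20.
minute 45 to minute 70 is disjoint → start new block.
minute 50 to minute 60 overlaps/touches minute 45 to minute 70 → extend to minute 45 to minute 70.
minute 75 to minute 90 is disjoint → start new block.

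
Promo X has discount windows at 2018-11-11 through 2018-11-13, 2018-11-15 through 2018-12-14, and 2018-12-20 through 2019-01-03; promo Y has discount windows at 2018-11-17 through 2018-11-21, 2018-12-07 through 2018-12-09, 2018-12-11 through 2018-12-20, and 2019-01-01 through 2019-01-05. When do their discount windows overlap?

2018-11-11 through 2018-11-13 meets no B interval.
2018-11-15 through 2018-12-14 ∩ B → 2018-11-17 through 2018-11-21, 2018-12-07 through 2018-12-09, 2018-12-11 through 2018-12-14.
2018-12-20 through 2019-01-03 ∩ B → 2018-12-20 through 2018-12-20, 2019-01-01 through 2019-01-03.

2018-11-17 through 2018-11-21, 2018-12-07 through 2018-12-09, 2018-12-11 through 2018-12-14, 2018-12-20 through 2018-12-20, 2019-01-01 through 2019-01-03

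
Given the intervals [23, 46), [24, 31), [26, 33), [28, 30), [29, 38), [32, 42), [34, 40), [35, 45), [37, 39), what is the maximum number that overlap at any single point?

6

Sweep endpoints in order; track running count of active intervals.
Peak of 6 reached at 37.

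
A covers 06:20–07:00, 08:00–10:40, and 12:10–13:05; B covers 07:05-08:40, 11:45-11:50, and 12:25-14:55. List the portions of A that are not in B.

06:20–07:00, 08:40–10:40, 12:10–12:25

06:20–07:00: nothing removed.
08:00–10:40 \ B = 08:40–10:40.
12:10–13:05 \ B = 12:10–12:25.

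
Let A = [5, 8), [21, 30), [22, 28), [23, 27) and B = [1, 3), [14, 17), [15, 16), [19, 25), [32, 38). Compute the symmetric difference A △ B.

Merge the first list: [5, 8), [21, 30).
Merge the second list: [1, 3), [14, 17), [19, 25), [32, 38).
Only in the first: [5, 8), [25, 30).
Only in the second: [1, 3), [14, 17), [19, 21), [32, 38).
Together these are the periods covered by exactly one.

[1, 3) ∪ [5, 8) ∪ [14, 17) ∪ [19, 21) ∪ [25, 30) ∪ [32, 38)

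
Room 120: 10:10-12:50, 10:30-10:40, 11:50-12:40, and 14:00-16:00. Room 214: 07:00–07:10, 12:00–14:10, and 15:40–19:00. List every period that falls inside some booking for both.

Merge the first list: 10:10–12:50, 14:00–16:00.
10:10–12:50 overlaps B on 12:00–12:50.
14:00–16:00 overlaps B on 14:00–14:10, 15:40–16:00.

12:00–12:50, 14:00–14:10, 15:40–16:00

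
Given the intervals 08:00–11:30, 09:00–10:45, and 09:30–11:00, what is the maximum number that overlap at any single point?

3

At 09:30, 3 of the intervals are simultaneously active.
No point has more.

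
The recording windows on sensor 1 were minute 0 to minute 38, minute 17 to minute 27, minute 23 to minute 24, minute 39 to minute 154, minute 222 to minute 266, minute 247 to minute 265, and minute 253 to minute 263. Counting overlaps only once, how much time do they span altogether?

Merged: minute 0 to minute 38, minute 39 to minute 154, minute 222 to minute 266.
Lengths: 38 minutes + 115 minutes + 44 minutes = 197 minutes.

197 minutes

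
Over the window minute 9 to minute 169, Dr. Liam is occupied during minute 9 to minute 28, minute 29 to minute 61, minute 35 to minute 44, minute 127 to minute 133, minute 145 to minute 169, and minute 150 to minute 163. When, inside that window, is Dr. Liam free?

minute 28 to minute 29, minute 61 to minute 127, minute 133 to minute 145

After merging, the occupied span is minute 9 to minute 28, minute 29 to minute 61, minute 127 to minute 133, minute 145 to minute 169.
Complement within minute 9 to minute 169: minute 28 to minute 29, minute 61 to minute 127, minute 133 to minute 145.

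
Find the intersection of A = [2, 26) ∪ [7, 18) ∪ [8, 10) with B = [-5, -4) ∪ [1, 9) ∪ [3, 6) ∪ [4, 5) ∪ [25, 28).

Merge the first list: [2, 26).
Merge the second list: [-5, -4), [1, 9), [25, 28).
[2, 26) meets the second set on [2, 9), [25, 26).

[2, 9) ∪ [25, 26)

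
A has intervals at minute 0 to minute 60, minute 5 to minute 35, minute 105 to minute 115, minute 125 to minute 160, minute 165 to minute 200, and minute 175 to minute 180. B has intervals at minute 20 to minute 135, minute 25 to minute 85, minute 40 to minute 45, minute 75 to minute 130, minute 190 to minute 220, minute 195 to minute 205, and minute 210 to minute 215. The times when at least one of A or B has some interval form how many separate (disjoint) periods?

First set merges to minute 0 to minute 60, minute 105 to minute 115, minute 125 to minute 160, minute 165 to minute 200.
Second set merges to minute 20 to minute 135, minute 190 to minute 220.
A ∪ B = minute 0 to minute 160, minute 165 to minute 220.
That is 2 disjoint pieces.

2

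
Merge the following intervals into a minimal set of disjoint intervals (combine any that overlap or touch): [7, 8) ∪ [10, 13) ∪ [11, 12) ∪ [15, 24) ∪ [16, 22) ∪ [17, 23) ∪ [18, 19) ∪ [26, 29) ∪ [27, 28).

[10, 13) is disjoint → start new block.
[11, 12) overlaps/touches [10, 13) → extend to [10, 13).
[15, 24) is disjoint → start new block.
[16, 22) overlaps/touches [15, 24) → extend to [15, 24).
[17, 23) overlaps/touches [15, 24) → extend to [15, 24).
[18, 19) overlaps/touches [15, 24) → extend to [15, 24).
[26, 29) is disjoint → start new block.
[27, 28) overlaps/touches [26, 29) → extend to [26, 29).

[7, 8) ∪ [10, 13) ∪ [15, 24) ∪ [26, 29)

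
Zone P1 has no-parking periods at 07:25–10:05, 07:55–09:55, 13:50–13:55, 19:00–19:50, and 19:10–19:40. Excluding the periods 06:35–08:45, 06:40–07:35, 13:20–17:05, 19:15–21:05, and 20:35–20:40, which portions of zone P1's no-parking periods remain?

A, merged: 07:25–10:05, 13:50–13:55, 19:00–19:50.
B, merged: 06:35–08:45, 13:20–17:05, 19:15–21:05.
07:25–10:05 with B removed leaves 08:45–10:05.
13:50–13:55 lies entirely inside B → drops out.
19:00–19:50 with B removed leaves 19:00–19:15.

08:45–10:05, 19:00–19:15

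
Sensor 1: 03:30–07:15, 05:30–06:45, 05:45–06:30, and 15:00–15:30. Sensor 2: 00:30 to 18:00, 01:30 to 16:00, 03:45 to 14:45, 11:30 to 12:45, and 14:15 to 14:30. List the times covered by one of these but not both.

00:30-03:30, 07:15-15:00, 15:30-18:00

A, merged: 03:30-07:15, 15:00-15:30.
B, merged: 00:30-18:00.
A \ B = none.
B \ A = 00:30-03:30, 07:15-15:00, 15:30-18:00.
Union of the two gives the symmetric difference.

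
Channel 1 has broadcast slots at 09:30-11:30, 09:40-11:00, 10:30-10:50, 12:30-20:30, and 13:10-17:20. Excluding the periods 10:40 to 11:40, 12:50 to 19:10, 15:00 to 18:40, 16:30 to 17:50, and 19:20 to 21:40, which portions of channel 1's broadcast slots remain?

09:30-10:40, 12:30-12:50, 19:10-19:20

A, merged: 09:30-11:30, 12:30-20:30.
B, merged: 10:40-11:40, 12:50-19:10, 19:20-21:40.
09:30-11:30 with B removed leaves 09:30-10:40.
12:30-20:30 with B removed leaves 12:30-12:50, 19:10-19:20.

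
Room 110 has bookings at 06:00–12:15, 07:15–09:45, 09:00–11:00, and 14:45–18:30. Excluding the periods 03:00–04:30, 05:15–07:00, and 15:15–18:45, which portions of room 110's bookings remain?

07:00–12:15, 14:45–15:15

First set merges to 06:00–12:15, 14:45–18:30.
06:00–12:15 \ B = 07:00–12:15.
14:45–18:30 \ B = 14:45–15:15.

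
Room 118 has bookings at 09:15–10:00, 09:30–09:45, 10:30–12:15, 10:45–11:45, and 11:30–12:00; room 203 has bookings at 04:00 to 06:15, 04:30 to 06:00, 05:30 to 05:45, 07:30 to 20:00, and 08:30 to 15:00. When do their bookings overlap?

09:15–10:00, 10:30–12:15

A, merged: 09:15–10:00, 10:30–12:15.
B, merged: 04:00–06:15, 07:30–20:00.
09:15–10:00 meets the second set on 09:15–10:00.
10:30–12:15 meets the second set on 10:30–12:15.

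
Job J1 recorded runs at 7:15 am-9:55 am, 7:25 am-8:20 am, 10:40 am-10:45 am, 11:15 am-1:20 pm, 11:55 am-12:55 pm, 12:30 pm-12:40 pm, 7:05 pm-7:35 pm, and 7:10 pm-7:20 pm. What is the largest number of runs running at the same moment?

Walk the sorted start/end points keeping a running depth.
The depth first hits 3 at 12:30 pm.

3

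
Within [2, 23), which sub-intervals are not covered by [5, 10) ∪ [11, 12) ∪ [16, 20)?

The merged coverage is [5, 10), [11, 12), [16, 20).
Uncovered inside [2, 23): [2, 5), [10, 11), [12, 16), [20, 23).

[2, 5) ∪ [10, 11) ∪ [12, 16) ∪ [20, 23)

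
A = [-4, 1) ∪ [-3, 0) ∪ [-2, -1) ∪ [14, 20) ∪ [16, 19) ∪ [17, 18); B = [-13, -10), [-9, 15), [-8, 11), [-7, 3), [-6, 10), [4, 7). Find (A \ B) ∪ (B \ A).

A, merged: [-4, 1), [14, 20).
B, merged: [-13, -10), [-9, 15).
A but not B: [15, 20).
B but not A: [-13, -10), [-9, -4), [1, 14).
Combining gives A △ B.

[-13, -10) ∪ [-9, -4) ∪ [1, 14) ∪ [15, 20)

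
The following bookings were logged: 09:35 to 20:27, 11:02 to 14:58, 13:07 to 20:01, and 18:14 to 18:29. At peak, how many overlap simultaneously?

3

At 13:07, 3 of the intervals are simultaneously active.
No point has more.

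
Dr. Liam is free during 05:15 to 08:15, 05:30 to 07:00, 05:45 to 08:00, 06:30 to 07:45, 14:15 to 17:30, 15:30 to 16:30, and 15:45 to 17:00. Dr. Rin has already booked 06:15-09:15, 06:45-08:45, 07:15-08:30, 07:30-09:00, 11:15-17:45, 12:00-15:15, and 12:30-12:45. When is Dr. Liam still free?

A, merged: 05:15-08:15, 14:15-17:30.
B, merged: 06:15-09:15, 11:15-17:45.
05:15-08:15 \ B = 05:15-06:15.
14:15-17:30: entirely removed.

05:15-06:15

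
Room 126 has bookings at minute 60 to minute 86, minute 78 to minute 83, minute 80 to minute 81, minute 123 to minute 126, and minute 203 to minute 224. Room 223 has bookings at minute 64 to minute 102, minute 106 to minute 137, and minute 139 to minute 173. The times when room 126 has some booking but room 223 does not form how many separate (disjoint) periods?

A, merged: minute 60 to minute 86, minute 123 to minute 126, minute 203 to minute 224.
A \ B = minute 60 to minute 64, minute 203 to minute 224.
That is 2 disjoint pieces.

2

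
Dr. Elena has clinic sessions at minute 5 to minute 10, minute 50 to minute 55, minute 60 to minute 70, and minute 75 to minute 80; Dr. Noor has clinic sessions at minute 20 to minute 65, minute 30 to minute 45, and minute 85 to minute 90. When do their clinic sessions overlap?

Second set merges to minute 20 to minute 65, minute 85 to minute 90.
minute 5 to minute 10: no overlap with the second set.
minute 50 to minute 55 meets the second set on minute 50 to minute 55.
minute 60 to minute 70 meets the second set on minute 60 to minute 65.
minute 75 to minute 80: no overlap with the second set.

minute 50 to minute 55, minute 60 to minute 65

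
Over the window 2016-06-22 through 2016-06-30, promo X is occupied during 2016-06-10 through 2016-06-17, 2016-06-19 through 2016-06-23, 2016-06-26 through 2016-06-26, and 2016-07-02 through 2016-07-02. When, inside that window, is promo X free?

2016-06-24 through 2016-06-25, 2016-06-27 through 2016-06-30

The merged coverage is 2016-06-10 through 2016-06-17, 2016-06-19 through 2016-06-23, 2016-06-26 through 2016-06-26, 2016-07-02 through 2016-07-02.
Uncovered inside 2016-06-22 through 2016-06-30: 2016-06-24 through 2016-06-25, 2016-06-27 through 2016-06-30.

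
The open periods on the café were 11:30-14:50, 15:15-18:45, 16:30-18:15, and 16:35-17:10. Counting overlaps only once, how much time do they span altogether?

Merged: 11:30–14:50, 15:15–18:45.
Lengths: 3 h 20 min + 3 h 30 min = 6 h 50 min.

6 h 50 min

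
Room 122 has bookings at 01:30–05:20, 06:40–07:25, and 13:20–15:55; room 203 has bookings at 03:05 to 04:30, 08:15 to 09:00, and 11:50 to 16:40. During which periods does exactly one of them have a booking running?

01:30–03:05, 04:30–05:20, 06:40–07:25, 08:15–09:00, 11:50–13:20, 15:55–16:40

Only in the first: 01:30–03:05, 04:30–05:20, 06:40–07:25.
Only in the second: 08:15–09:00, 11:50–13:20, 15:55–16:40.
Together these are the periods covered by exactly one.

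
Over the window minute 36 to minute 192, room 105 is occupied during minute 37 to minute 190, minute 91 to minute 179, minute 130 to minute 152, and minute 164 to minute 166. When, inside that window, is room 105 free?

Covered (merged): minute 37 to minute 190.
Uncovered inside minute 36 to minute 192: minute 36 to minute 37, minute 190 to minute 192.

minute 36 to minute 37, minute 190 to minute 192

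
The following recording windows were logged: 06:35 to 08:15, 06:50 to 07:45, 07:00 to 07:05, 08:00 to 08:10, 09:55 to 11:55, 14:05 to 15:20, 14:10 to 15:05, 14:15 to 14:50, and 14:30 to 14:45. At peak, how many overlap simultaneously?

Sweep endpoints in order; track running count of active intervals.
Peak of 4 reached at 14:30.

4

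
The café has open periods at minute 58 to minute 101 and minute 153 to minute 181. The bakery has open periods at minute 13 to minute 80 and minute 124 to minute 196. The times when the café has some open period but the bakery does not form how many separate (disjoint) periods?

A \ B = minute 80 to minute 101.
That is 1 disjoint piece.

1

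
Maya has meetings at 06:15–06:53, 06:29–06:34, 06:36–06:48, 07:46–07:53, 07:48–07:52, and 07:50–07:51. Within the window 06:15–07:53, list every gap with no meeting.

06:53–07:46

After merging, the occupied span is 06:15–06:53, 07:46–07:53.
Uncovered inside 06:15–07:53: 06:53–07:46.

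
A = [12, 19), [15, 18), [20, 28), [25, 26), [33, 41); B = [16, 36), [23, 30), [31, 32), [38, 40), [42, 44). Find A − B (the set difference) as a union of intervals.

[12, 16) ∪ [36, 38) ∪ [40, 41)

A, merged: [12, 19), [20, 28), [33, 41).
B, merged: [16, 36), [38, 40), [42, 44).
[12, 19) minus B → [12, 16).
[20, 28): fully covered by B → removed.
[33, 41) minus B → [36, 38), [40, 41).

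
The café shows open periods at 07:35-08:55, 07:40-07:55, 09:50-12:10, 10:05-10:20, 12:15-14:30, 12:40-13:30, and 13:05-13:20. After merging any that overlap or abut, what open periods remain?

07:35–08:55, 09:50–12:10, 12:15–14:30

07:40–07:55 overlaps/touches 07:35–08:55 → extend to 07:35–08:55.
09:50–12:10 is disjoint → start new block.
10:05–10:20 overlaps/touches 09:50–12:10 → extend to 09:50–12:10.
12:15–14:30 is disjoint → start new block.
12:40–13:30 overlaps/touches 12:15–14:30 → extend to 12:15–14:30.
13:05–13:20 overlaps/touches 12:15–14:30 → extend to 12:15–14:30.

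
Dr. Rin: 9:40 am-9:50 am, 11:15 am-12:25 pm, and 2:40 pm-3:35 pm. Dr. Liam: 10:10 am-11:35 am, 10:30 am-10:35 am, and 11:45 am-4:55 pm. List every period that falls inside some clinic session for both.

Second set merges to 10:10 am–11:35 am, 11:45 am–4:55 pm.
9:40 am–9:50 am meets no B interval.
11:15 am–12:25 pm ∩ B → 11:15 am–11:35 am, 11:45 am–12:25 pm.
2:40 pm–3:35 pm ∩ B → 2:40 pm–3:35 pm.

11:15 am–11:35 am, 11:45 am–12:25 pm, 2:40 pm–3:35 pm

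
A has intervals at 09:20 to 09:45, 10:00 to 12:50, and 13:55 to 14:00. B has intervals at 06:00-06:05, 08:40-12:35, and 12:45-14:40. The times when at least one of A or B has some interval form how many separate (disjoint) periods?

A ∪ B = 06:00-06:05, 08:40-14:40.
That is 2 disjoint pieces.

2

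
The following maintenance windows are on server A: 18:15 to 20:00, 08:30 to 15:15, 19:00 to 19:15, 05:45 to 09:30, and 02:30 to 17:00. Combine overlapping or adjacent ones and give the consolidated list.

02:30–17:00, 18:15–20:00

Sort by start: 02:30–17:00, 05:45–09:30, 08:30–15:15, 18:15–20:00, 19:00–19:15.
05:45–09:30 overlaps/touches 02:30–17:00 → extend to 02:30–17:00.
08:30–15:15 overlaps/touches 02:30–17:00 → extend to 02:30–17:00.
18:15–20:00 is disjoint → start new block.
19:00–19:15 overlaps/touches 18:15–20:00 → extend to 18:15–20:00.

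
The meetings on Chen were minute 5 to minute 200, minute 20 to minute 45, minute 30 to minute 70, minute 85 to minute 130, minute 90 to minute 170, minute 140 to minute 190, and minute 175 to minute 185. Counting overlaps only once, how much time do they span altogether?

Merged: minute 5 to minute 200.
Length: 195 minutes.

195 minutes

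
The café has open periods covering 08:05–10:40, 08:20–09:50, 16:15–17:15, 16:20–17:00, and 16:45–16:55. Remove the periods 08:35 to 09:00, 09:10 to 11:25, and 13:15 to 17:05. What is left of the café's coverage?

08:05-08:35, 09:00-09:10, 17:05-17:15

Merge the first list: 08:05-10:40, 16:15-17:15.
08:05-10:40 minus B → 08:05-08:35, 09:00-09:10.
16:15-17:15 minus B → 17:05-17:15.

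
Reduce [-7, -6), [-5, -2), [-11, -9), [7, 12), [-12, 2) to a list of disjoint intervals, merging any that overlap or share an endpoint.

[-12, 2) ∪ [7, 12)

Sort by start: [-12, 2), [-11, -9), [-7, -6), [-5, -2), [7, 12).
[-11, -9) overlaps/touches [-12, 2) → extend to [-12, 2).
[-7, -6) overlaps/touches [-12, 2) → extend to [-12, 2).
[-5, -2) overlaps/touches [-12, 2) → extend to [-12, 2).
[7, 12) is disjoint → start new block.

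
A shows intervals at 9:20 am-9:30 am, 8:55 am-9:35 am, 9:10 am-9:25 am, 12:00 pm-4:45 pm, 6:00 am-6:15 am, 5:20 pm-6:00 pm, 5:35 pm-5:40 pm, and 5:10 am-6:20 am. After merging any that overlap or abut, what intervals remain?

Sort by start: 5:10 am-6:20 am, 6:00 am-6:15 am, 8:55 am-9:35 am, 9:10 am-9:25 am, 9:20 am-9:30 am, 12:00 pm-4:45 pm, 5:20 pm-6:00 pm, 5:35 pm-5:40 pm.
6:00 am-6:15 am overlaps/touches 5:10 am-6:20 am → extend to 5:10 am-6:20 am.
8:55 am-9:35 am is disjoint → start new block.
9:10 am-9:25 am overlaps/touches 8:55 am-9:35 am → extend to 8:55 am-9:35 am.
9:20 am-9:30 am overlaps/touches 8:55 am-9:35 am → extend to 8:55 am-9:35 am.
12:00 pm-4:45 pm is disjoint → start new block.
5:20 pm-6:00 pm is disjoint → start new block.
5:35 pm-5:40 pm overlaps/touches 5:20 pm-6:00 pm → extend to 5:20 pm-6:00 pm.

5:10 am-6:20 am, 8:55 am-9:35 am, 12:00 pm-4:45 pm, 5:20 pm-6:00 pm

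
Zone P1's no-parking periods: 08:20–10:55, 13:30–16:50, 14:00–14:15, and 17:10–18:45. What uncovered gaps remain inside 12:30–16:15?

12:30-13:30

After merging, the occupied span is 08:20-10:55, 13:30-16:50, 17:10-18:45.
Complement within 12:30-16:15: 12:30-13:30.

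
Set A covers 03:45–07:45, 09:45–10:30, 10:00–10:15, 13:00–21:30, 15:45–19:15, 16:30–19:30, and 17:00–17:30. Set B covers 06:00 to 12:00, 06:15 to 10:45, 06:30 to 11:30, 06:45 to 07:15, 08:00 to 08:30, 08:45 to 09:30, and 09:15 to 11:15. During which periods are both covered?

Merge the first list: 03:45-07:45, 09:45-10:30, 13:00-21:30.
Merge the second list: 06:00-12:00.
03:45-07:45 meets the second set on 06:00-07:45.
09:45-10:30 meets the second set on 09:45-10:30.
13:00-21:30: no overlap with the second set.

06:00-07:45, 09:45-10:30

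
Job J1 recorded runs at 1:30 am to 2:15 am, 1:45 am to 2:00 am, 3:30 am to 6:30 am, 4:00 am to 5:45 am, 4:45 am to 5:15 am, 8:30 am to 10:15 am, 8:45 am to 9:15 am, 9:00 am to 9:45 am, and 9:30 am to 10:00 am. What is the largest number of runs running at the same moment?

3

Sweep endpoints in order; track running count of active intervals.
Peak of 3 reached at 4:45 am.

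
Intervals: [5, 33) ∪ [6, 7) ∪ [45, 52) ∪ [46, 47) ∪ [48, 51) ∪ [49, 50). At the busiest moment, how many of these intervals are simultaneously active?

3

At 49, 3 of the intervals are simultaneously active.
No point has more.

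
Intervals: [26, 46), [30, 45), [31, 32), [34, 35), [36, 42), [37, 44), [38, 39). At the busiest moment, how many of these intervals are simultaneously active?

Walk the sorted start/end points keeping a running depth.
The depth first hits 5 at 38.

5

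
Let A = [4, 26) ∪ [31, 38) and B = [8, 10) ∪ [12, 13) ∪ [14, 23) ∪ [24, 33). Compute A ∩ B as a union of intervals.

[8, 10) ∪ [12, 13) ∪ [14, 23) ∪ [24, 26) ∪ [31, 33)

[4, 26) overlaps B on [8, 10), [12, 13), [14, 23), [24, 26).
[31, 38) overlaps B on [31, 33).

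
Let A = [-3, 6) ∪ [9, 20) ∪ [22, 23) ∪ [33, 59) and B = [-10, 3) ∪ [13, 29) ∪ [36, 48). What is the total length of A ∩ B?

A ∩ B = [-3, 3), [13, 20), [22, 23), [36, 48).
Total: 6 + 7 + 1 + 12 = 26.

26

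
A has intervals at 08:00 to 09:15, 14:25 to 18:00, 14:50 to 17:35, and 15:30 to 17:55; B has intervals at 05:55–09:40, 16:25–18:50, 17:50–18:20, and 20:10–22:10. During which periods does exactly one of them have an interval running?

05:55–08:00, 09:15–09:40, 14:25–16:25, 18:00–18:50, 20:10–22:10

A, merged: 08:00–09:15, 14:25–18:00.
B, merged: 05:55–09:40, 16:25–18:50, 20:10–22:10.
A \ B = 14:25–16:25.
B \ A = 05:55–08:00, 09:15–09:40, 18:00–18:50, 20:10–22:10.
Union of the two gives the symmetric difference.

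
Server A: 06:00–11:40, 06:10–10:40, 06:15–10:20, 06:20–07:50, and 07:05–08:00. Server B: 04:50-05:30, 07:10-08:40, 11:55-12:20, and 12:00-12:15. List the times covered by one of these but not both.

04:50-05:30, 06:00-07:10, 08:40-11:40, 11:55-12:20

First set merges to 06:00-11:40.
Second set merges to 04:50-05:30, 07:10-08:40, 11:55-12:20.
Only in the first: 06:00-07:10, 08:40-11:40.
Only in the second: 04:50-05:30, 11:55-12:20.
Together these are the periods covered by exactly one.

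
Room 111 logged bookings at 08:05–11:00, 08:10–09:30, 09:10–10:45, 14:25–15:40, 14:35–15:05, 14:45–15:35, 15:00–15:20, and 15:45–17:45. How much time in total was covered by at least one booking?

Merged: 08:05-11:00, 14:25-15:40, 15:45-17:45.
Lengths: 2 h 55 min + 1 h 15 min + 2 h = 6 h 10 min.

6 h 10 min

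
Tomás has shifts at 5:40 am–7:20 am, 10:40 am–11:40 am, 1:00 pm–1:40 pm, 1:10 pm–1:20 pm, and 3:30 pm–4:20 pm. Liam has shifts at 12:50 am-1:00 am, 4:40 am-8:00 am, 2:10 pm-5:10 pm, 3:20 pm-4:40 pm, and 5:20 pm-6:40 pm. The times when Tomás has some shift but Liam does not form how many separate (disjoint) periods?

First set merges to 5:40 am–7:20 am, 10:40 am–11:40 am, 1:00 pm–1:40 pm, 3:30 pm–4:20 pm.
Second set merges to 12:50 am–1:00 am, 4:40 am–8:00 am, 2:10 pm–5:10 pm, 5:20 pm–6:40 pm.
A \ B = 10:40 am–11:40 am, 1:00 pm–1:40 pm.
That is 2 disjoint pieces.

2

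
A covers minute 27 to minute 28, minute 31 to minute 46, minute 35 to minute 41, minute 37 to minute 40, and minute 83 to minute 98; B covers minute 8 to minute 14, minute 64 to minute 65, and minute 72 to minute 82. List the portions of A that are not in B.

Merge the first list: minute 27 to minute 28, minute 31 to minute 46, minute 83 to minute 98.
minute 27 to minute 28: no B overlap → unchanged.
minute 31 to minute 46: no B overlap → unchanged.
minute 83 to minute 98: no B overlap → unchanged.

minute 27 to minute 28, minute 31 to minute 46, minute 83 to minute 98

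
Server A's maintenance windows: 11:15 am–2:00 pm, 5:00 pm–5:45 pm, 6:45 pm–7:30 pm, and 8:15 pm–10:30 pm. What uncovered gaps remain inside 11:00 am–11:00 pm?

11:00 am-11:15 am, 2:00 pm-5:00 pm, 5:45 pm-6:45 pm, 7:30 pm-8:15 pm, 10:30 pm-11:00 pm

The merged coverage is 11:15 am-2:00 pm, 5:00 pm-5:45 pm, 6:45 pm-7:30 pm, 8:15 pm-10:30 pm.
Uncovered inside 11:00 am-11:00 pm: 11:00 am-11:15 am, 2:00 pm-5:00 pm, 5:45 pm-6:45 pm, 7:30 pm-8:15 pm, 10:30 pm-11:00 pm.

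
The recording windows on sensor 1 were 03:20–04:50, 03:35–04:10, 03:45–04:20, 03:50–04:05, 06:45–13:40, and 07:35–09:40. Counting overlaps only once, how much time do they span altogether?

Merged: 03:20–04:50, 06:45–13:40.
Lengths: 1 h 30 min + 6 h 55 min = 8 h 25 min.

8 h 25 min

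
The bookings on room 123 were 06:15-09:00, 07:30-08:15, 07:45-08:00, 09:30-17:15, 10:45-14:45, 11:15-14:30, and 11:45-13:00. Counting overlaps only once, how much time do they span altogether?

10 h 30 min

Merged: 06:15–09:00, 09:30–17:15.
Lengths: 2 h 45 min + 7 h 45 min = 10 h 30 min.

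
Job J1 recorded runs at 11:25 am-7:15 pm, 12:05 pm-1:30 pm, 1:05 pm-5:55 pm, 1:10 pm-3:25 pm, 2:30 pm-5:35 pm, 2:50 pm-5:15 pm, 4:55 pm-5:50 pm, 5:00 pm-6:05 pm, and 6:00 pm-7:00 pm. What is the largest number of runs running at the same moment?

Walk the sorted start/end points keeping a running depth.
The depth first hits 6 at 5:00 pm.

6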